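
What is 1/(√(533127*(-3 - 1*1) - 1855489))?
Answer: -I*√3987997/3987997 ≈ -0.00050075*I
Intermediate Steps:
1/(√(533127*(-3 - 1*1) - 1855489)) = 1/(√(533127*(-3 - 1) - 1855489)) = 1/(√(533127*(-4) - 1855489)) = 1/(√(-2132508 - 1855489)) = 1/(√(-3987997)) = 1/(I*√3987997) = -I*√3987997/3987997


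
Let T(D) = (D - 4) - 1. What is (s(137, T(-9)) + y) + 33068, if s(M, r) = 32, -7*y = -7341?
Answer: 239041/7 ≈ 34149.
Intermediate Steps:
T(D) = -5 + D (T(D) = (-4 + D) - 1 = -5 + D)
y = 7341/7 (y = -1/7*(-7341) = 7341/7 ≈ 1048.7)
(s(137, T(-9)) + y) + 33068 = (32 + 7341/7) + 33068 = 7565/7 + 33068 = 239041/7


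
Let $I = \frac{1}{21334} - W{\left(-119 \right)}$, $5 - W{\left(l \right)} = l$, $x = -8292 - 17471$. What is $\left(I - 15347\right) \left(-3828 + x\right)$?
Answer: $\frac{9766755539983}{21334} \approx 4.578 \cdot 10^{8}$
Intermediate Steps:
$x = -25763$ ($x = -8292 - 17471 = -25763$)
$W{\left(l \right)} = 5 - l$
$I = - \frac{2645415}{21334}$ ($I = \frac{1}{21334} - \left(5 - -119\right) = \frac{1}{21334} - \left(5 + 119\right) = \frac{1}{21334} - 124 = - \frac{2645415}{21334} \approx -124.0$)
$\left(I - 15347\right) \left(-3828 + x\right) = \left(- \frac{2645415}{21334} - 15347\right) \left(-3828 - 25763\right) = \left(- \frac{330058313}{21334}\right) \left(-29591\right) = \frac{9766755539983}{21334}$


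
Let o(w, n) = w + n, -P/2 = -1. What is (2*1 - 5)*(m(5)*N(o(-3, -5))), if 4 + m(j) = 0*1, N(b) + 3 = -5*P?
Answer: -156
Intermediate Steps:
P = 2 (P = -2*(-1) = 2)
o(w, n) = n + w
N(b) = -13 (N(b) = -3 - 5*2 = -3 - 10 = -13)
m(j) = -4 (m(j) = -4 + 0*1 = -4 + 0 = -4)
(2*1 - 5)*(m(5)*N(o(-3, -5))) = (2*1 - 5)*(-4*(-13)) = (2 - 5)*52 = -3*52 = -156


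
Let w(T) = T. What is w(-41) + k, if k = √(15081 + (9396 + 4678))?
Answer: -41 + 7*√595 ≈ 129.75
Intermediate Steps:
k = 7*√595 (k = √(15081 + 14074) = √29155 = 7*√595 ≈ 170.75)
w(-41) + k = -41 + 7*√595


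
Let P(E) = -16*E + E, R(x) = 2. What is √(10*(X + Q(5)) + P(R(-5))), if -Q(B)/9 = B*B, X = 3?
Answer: 15*I*√10 ≈ 47.434*I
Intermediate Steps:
P(E) = -15*E
Q(B) = -9*B² (Q(B) = -9*B*B = -9*B²)
√(10*(X + Q(5)) + P(R(-5))) = √(10*(3 - 9*5²) - 15*2) = √(10*(3 - 9*25) - 30) = √(10*(3 - 225) - 30) = √(10*(-222) - 30) = √(-2220 - 30) = √(-2250) = 15*I*√10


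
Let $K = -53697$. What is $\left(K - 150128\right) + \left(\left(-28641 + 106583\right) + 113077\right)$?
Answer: $-12806$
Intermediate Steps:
$\left(K - 150128\right) + \left(\left(-28641 + 106583\right) + 113077\right) = \left(-53697 - 150128\right) + \left(\left(-28641 + 106583\right) + 113077\right) = -203825 + \left(77942 + 113077\right) = -203825 + 191019 = -12806$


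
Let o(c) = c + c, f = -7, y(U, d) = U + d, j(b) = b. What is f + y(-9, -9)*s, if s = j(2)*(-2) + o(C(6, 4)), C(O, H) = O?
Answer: -151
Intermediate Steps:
o(c) = 2*c
s = 8 (s = 2*(-2) + 2*6 = -4 + 12 = 8)
f + y(-9, -9)*s = -7 + (-9 - 9)*8 = -7 - 18*8 = -7 - 144 = -151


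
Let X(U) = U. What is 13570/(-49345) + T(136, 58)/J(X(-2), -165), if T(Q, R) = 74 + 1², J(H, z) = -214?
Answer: -1320971/2111966 ≈ -0.62547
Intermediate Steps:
T(Q, R) = 75 (T(Q, R) = 74 + 1 = 75)
13570/(-49345) + T(136, 58)/J(X(-2), -165) = 13570/(-49345) + 75/(-214) = 13570*(-1/49345) + 75*(-1/214) = -2714/9869 - 75/214 = -1320971/2111966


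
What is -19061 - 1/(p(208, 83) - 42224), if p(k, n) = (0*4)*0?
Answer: -804831663/42224 ≈ -19061.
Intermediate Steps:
p(k, n) = 0 (p(k, n) = 0*0 = 0)
-19061 - 1/(p(208, 83) - 42224) = -19061 - 1/(0 - 42224) = -19061 - 1/(-42224) = -19061 - 1*(-1/42224) = -19061 + 1/42224 = -804831663/42224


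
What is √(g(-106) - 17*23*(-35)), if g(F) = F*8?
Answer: √12837 ≈ 113.30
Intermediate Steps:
g(F) = 8*F
√(g(-106) - 17*23*(-35)) = √(8*(-106) - 17*23*(-35)) = √(-848 - 391*(-35)) = √(-848 + 13685) = √12837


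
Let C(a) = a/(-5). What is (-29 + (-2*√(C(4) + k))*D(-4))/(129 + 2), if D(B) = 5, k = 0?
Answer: -29/131 - 4*I*√5/131 ≈ -0.22137 - 0.068277*I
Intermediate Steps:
C(a) = -a/5 (C(a) = a*(-⅕) = -a/5)
(-29 + (-2*√(C(4) + k))*D(-4))/(129 + 2) = (-29 - 2*√(-⅕*4 + 0)*5)/(129 + 2) = (-29 - 2*√(-⅘ + 0)*5)/131 = (-29 - 4*I*√5/5*5)*(1/131) = (-29 - 4*I*√5)*(1/131) = -29/131 - 4*I*√5/131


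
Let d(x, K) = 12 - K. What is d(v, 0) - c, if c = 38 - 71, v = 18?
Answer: 45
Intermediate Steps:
c = -33
d(v, 0) - c = (12 - 1*0) - 1*(-33) = (12 + 0) + 33 = 12 + 33 = 45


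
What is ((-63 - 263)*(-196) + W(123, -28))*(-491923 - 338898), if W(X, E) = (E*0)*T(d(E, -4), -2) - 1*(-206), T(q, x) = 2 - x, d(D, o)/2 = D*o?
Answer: -53257287742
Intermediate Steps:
d(D, o) = 2*D*o (d(D, o) = 2*(D*o) = 2*D*o)
W(X, E) = 206 (W(X, E) = (E*0)*(2 - 1*(-2)) - 1*(-206) = 0*(2 + 2) + 206 = 0*4 + 206 = 0 + 206 = 206)
((-63 - 263)*(-196) + W(123, -28))*(-491923 - 338898) = ((-63 - 263)*(-196) + 206)*(-491923 - 338898) = (-326*(-196) + 206)*(-830821) = (63896 + 206)*(-830821) = 64102*(-830821) = -53257287742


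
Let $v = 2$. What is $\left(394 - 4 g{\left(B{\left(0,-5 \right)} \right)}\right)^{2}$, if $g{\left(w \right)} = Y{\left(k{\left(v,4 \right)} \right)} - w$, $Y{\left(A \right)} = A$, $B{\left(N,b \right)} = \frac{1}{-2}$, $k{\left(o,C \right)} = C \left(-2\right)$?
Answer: $179776$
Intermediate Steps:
$k{\left(o,C \right)} = - 2 C$
$B{\left(N,b \right)} = - \frac{1}{2}$
$g{\left(w \right)} = -8 - w$ ($g{\left(w \right)} = \left(-2\right) 4 - w = -8 - w$)
$\left(394 - 4 g{\left(B{\left(0,-5 \right)} \right)}\right)^{2} = \left(394 - 4 \left(-8 - - \frac{1}{2}\right)\right)^{2} = \left(394 - 4 \left(-8 + \frac{1}{2}\right)\right)^{2} = \left(394 - -30\right)^{2} = \left(394 + 30\right)^{2} = 424^{2} = 179776$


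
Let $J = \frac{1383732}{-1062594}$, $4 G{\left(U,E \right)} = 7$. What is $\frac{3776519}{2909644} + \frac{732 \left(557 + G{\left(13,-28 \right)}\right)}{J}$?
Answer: $- \frac{1848748929947833}{5886209812} \approx -3.1408 \cdot 10^{5}$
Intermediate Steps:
$G{\left(U,E \right)} = \frac{7}{4}$ ($G{\left(U,E \right)} = \frac{1}{4} \cdot 7 = \frac{7}{4}$)
$J = - \frac{4046}{3107}$ ($J = 1383732 \left(- \frac{1}{1062594}\right) = - \frac{4046}{3107} \approx -1.3022$)
$\frac{3776519}{2909644} + \frac{732 \left(557 + G{\left(13,-28 \right)}\right)}{J} = \frac{3776519}{2909644} + \frac{732 \left(557 + \frac{7}{4}\right)}{- \frac{4046}{3107}} = 3776519 \cdot \frac{1}{2909644} + 732 \cdot \frac{2235}{4} \left(- \frac{3107}{4046}\right) = \frac{3776519}{2909644} + 409005 \left(- \frac{3107}{4046}\right) = \frac{3776519}{2909644} - \frac{1270778535}{4046} = - \frac{1848748929947833}{5886209812}$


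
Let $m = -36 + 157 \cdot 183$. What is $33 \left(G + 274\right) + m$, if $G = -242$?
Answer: $29751$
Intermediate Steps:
$m = 28695$ ($m = -36 + 28731 = 28695$)
$33 \left(G + 274\right) + m = 33 \left(-242 + 274\right) + 28695 = 33 \cdot 32 + 28695 = 1056 + 28695 = 29751$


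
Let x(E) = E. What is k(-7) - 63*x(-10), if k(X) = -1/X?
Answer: 4411/7 ≈ 630.14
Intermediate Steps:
k(-7) - 63*x(-10) = -1/(-7) - 63*(-10) = -1*(-⅐) + 630 = ⅐ + 630 = 4411/7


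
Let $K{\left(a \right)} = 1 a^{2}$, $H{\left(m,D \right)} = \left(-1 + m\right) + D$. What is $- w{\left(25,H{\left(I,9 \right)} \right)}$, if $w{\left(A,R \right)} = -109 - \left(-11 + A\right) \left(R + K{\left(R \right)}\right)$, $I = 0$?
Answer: $1117$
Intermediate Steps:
$H{\left(m,D \right)} = -1 + D + m$
$K{\left(a \right)} = a^{2}$
$w{\left(A,R \right)} = -109 - \left(-11 + A\right) \left(R + R^{2}\right)$
$- w{\left(25,H{\left(I,9 \right)} \right)} = - (-109 + 11 \left(-1 + 9 + 0\right) + 11 \left(-1 + 9 + 0\right)^{2} - 25 \left(-1 + 9 + 0\right) - 25 \left(-1 + 9 + 0\right)^{2}) = - (-109 + 11 \cdot 8 + 11 \cdot 8^{2} - 25 \cdot 8 - 25 \cdot 8^{2}) = - (-109 + 88 + 11 \cdot 64 - 200 - 25 \cdot 64) = - (-109 + 88 + 704 - 200 - 1600) = \left(-1\right) \left(-1117\right) = 1117$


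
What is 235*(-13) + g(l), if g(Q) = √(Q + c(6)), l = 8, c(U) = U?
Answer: -3055 + √14 ≈ -3051.3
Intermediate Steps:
g(Q) = √(6 + Q) (g(Q) = √(Q + 6) = √(6 + Q))
235*(-13) + g(l) = 235*(-13) + √(6 + 8) = -3055 + √14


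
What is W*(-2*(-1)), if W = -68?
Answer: -136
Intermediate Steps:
W*(-2*(-1)) = -(-136)*(-1) = -68*2 = -136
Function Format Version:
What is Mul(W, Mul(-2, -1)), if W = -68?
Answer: -136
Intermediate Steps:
Mul(W, Mul(-2, -1)) = Mul(-68, Mul(-2, -1)) = Mul(-68, 2) = -136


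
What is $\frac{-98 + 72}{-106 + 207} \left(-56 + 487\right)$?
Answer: $- \frac{11206}{101} \approx -110.95$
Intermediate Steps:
$\frac{-98 + 72}{-106 + 207} \left(-56 + 487\right) = - \frac{26}{101} \cdot 431 = \left(-26\right) \frac{1}{101} \cdot 431 = \left(- \frac{26}{101}\right) 431 = - \frac{11206}{101}$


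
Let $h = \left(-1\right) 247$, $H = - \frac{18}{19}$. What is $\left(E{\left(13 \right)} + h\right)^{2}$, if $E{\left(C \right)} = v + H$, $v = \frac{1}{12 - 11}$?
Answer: $\frac{22014864}{361} \approx 60983.0$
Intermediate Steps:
$H = - \frac{18}{19} \approx -0.94737$
$v = 1$ ($v = 1^{-1} = 1$)
$E{\left(C \right)} = \frac{1}{19}$ ($E{\left(C \right)} = 1 - \frac{18}{19} = \frac{1}{19}$)
$h = -247$
$\left(E{\left(13 \right)} + h\right)^{2} = \left(\frac{1}{19} - 247\right)^{2} = \left(- \frac{4692}{19}\right)^{2} = \frac{22014864}{361}$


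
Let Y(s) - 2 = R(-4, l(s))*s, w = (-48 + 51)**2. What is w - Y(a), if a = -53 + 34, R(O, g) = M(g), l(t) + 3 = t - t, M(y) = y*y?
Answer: 178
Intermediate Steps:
M(y) = y**2
l(t) = -3 (l(t) = -3 + (t - t) = -3 + 0 = -3)
R(O, g) = g**2
w = 9 (w = 3**2 = 9)
a = -19
Y(s) = 2 + 9*s (Y(s) = 2 + (-3)**2*s = 2 + 9*s)
w - Y(a) = 9 - (2 + 9*(-19)) = 9 - (2 - 171) = 9 - 1*(-169) = 9 + 169 = 178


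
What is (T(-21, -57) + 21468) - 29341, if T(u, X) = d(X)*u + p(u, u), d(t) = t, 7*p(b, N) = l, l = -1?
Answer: -46733/7 ≈ -6676.1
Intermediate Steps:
p(b, N) = -⅐ (p(b, N) = (⅐)*(-1) = -⅐)
T(u, X) = -⅐ + X*u (T(u, X) = X*u - ⅐ = -⅐ + X*u)
(T(-21, -57) + 21468) - 29341 = ((-⅐ - 57*(-21)) + 21468) - 29341 = ((-⅐ + 1197) + 21468) - 29341 = (8378/7 + 21468) - 29341 = 158654/7 - 29341 = -46733/7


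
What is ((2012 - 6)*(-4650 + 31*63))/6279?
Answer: -1803394/2093 ≈ -861.63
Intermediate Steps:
((2012 - 6)*(-4650 + 31*63))/6279 = (2006*(-4650 + 1953))*(1/6279) = (2006*(-2697))*(1/6279) = -5410182*1/6279 = -1803394/2093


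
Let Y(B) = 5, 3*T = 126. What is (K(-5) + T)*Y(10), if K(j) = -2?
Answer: 200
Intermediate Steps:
T = 42 (T = (1/3)*126 = 42)
(K(-5) + T)*Y(10) = (-2 + 42)*5 = 40*5 = 200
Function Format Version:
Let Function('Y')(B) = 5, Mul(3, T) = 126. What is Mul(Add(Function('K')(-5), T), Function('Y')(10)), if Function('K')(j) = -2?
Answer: 200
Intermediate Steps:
T = 42 (T = Mul(Rational(1, 3), 126) = 42)
Mul(Add(Function('K')(-5), T), Function('Y')(10)) = Mul(Add(-2, 42), 5) = Mul(40, 5) = 200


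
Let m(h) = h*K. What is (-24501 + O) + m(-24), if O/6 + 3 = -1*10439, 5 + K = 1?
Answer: -87057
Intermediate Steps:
K = -4 (K = -5 + 1 = -4)
m(h) = -4*h (m(h) = h*(-4) = -4*h)
O = -62652 (O = -18 + 6*(-1*10439) = -18 + 6*(-10439) = -18 - 62634 = -62652)
(-24501 + O) + m(-24) = (-24501 - 62652) - 4*(-24) = -87153 + 96 = -87057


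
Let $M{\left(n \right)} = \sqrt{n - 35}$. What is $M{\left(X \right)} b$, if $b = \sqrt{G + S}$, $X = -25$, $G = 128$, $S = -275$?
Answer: $- 42 \sqrt{5} \approx -93.915$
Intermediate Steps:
$b = 7 i \sqrt{3}$ ($b = \sqrt{128 - 275} = \sqrt{-147} = 7 i \sqrt{3} \approx 12.124 i$)
$M{\left(n \right)} = \sqrt{-35 + n}$
$M{\left(X \right)} b = \sqrt{-35 - 25} \cdot 7 i \sqrt{3} = \sqrt{-60} \cdot 7 i \sqrt{3} = 2 i \sqrt{15} \cdot 7 i \sqrt{3} = - 42 \sqrt{5}$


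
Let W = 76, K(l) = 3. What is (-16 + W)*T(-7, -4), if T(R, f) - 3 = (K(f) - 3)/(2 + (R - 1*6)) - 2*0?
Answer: 180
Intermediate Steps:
T(R, f) = 3 (T(R, f) = 3 + ((3 - 3)/(2 + (R - 1*6)) - 2*0) = 3 + (0/(2 + (R - 6)) + 0) = 3 + (0/(2 + (-6 + R)) + 0) = 3 + (0/(-4 + R) + 0) = 3 + (0 + 0) = 3 + 0 = 3)
(-16 + W)*T(-7, -4) = (-16 + 76)*3 = 60*3 = 180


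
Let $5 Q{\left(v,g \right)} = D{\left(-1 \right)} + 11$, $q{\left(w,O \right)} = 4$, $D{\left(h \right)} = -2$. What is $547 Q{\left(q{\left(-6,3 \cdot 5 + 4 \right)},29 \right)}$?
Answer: $\frac{4923}{5} \approx 984.6$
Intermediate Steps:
$Q{\left(v,g \right)} = \frac{9}{5}$ ($Q{\left(v,g \right)} = \frac{-2 + 11}{5} = \frac{1}{5} \cdot 9 = \frac{9}{5}$)
$547 Q{\left(q{\left(-6,3 \cdot 5 + 4 \right)},29 \right)} = 547 \cdot \frac{9}{5} = \frac{4923}{5}$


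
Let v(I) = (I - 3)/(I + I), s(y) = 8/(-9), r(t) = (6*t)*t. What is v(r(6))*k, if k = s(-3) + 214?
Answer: 68089/648 ≈ 105.08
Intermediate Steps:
r(t) = 6*t**2
s(y) = -8/9 (s(y) = 8*(-1/9) = -8/9)
v(I) = (-3 + I)/(2*I) (v(I) = (-3 + I)/((2*I)) = (-3 + I)*(1/(2*I)) = (-3 + I)/(2*I))
k = 1918/9 (k = -8/9 + 214 = 1918/9 ≈ 213.11)
v(r(6))*k = ((-3 + 6*6**2)/(2*((6*6**2))))*(1918/9) = ((-3 + 6*36)/(2*((6*36))))*(1918/9) = ((1/2)*(-3 + 216)/216)*(1918/9) = ((1/2)*(1/216)*213)*(1918/9) = (71/144)*(1918/9) = 68089/648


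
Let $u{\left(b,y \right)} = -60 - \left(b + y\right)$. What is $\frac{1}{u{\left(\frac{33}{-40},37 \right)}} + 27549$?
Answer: $\frac{105980963}{3847} \approx 27549.0$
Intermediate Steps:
$u{\left(b,y \right)} = -60 - b - y$ ($u{\left(b,y \right)} = -60 - \left(b + y\right) = -60 - b - y$)
$\frac{1}{u{\left(\frac{33}{-40},37 \right)}} + 27549 = \frac{1}{-60 - \frac{33}{-40} - 37} + 27549 = \frac{1}{-60 - 33 \left(- \frac{1}{40}\right) - 37} + 27549 = \frac{1}{-60 - - \frac{33}{40} - 37} + 27549 = \frac{1}{-60 + \frac{33}{40} - 37} + 27549 = \frac{1}{- \frac{3847}{40}} + 27549 = - \frac{40}{3847} + 27549 = \frac{105980963}{3847}$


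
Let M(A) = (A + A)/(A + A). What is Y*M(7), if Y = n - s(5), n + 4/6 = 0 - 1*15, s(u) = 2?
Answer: -53/3 ≈ -17.667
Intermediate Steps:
n = -47/3 (n = -2/3 + (0 - 1*15) = -2/3 + (0 - 15) = -2/3 - 15 = -47/3 ≈ -15.667)
Y = -53/3 (Y = -47/3 - 1*2 = -47/3 - 2 = -53/3 ≈ -17.667)
M(A) = 1 (M(A) = (2*A)/((2*A)) = (2*A)*(1/(2*A)) = 1)
Y*M(7) = -53/3*1 = -53/3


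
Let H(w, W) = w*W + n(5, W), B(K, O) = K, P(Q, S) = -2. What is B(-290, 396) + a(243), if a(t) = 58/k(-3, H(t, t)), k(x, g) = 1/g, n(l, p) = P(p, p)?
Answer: 3424436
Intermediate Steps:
n(l, p) = -2
H(w, W) = -2 + W*w (H(w, W) = w*W - 2 = W*w - 2 = -2 + W*w)
a(t) = -116 + 58*t² (a(t) = 58/(1/(-2 + t*t)) = 58/(1/(-2 + t²)) = 58*(-2 + t²) = -116 + 58*t²)
B(-290, 396) + a(243) = -290 + (-116 + 58*243²) = -290 + (-116 + 58*59049) = -290 + (-116 + 3424842) = -290 + 3424726 = 3424436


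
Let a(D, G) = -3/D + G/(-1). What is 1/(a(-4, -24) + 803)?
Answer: 4/3311 ≈ 0.0012081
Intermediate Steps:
a(D, G) = -G - 3/D (a(D, G) = -3/D + G*(-1) = -3/D - G = -G - 3/D)
1/(a(-4, -24) + 803) = 1/((-1*(-24) - 3/(-4)) + 803) = 1/((24 - 3*(-¼)) + 803) = 1/((24 + ¾) + 803) = 1/(99/4 + 803) = 1/(3311/4) = 4/3311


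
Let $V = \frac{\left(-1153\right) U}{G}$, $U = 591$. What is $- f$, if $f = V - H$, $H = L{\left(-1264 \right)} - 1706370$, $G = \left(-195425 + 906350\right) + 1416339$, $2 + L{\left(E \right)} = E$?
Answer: $- \frac{1210863968827}{709088} \approx -1.7076 \cdot 10^{6}$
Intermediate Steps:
$L{\left(E \right)} = -2 + E$
$G = 2127264$ ($G = 710925 + 1416339 = 2127264$)
$H = -1707636$ ($H = \left(-2 - 1264\right) - 1706370 = -1266 - 1706370 = -1707636$)
$V = - \frac{227141}{709088}$ ($V = \frac{\left(-1153\right) 591}{2127264} = \left(-681423\right) \frac{1}{2127264} = - \frac{227141}{709088} \approx -0.32033$)
$f = \frac{1210863968827}{709088}$ ($f = - \frac{227141}{709088} - -1707636 = - \frac{227141}{709088} + 1707636 = \frac{1210863968827}{709088} \approx 1.7076 \cdot 10^{6}$)
$- f = \left(-1\right) \frac{1210863968827}{709088} = - \frac{1210863968827}{709088}$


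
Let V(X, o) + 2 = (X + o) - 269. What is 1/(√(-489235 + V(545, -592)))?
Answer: -I*√489553/489553 ≈ -0.0014292*I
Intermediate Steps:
V(X, o) = -271 + X + o (V(X, o) = -2 + ((X + o) - 269) = -2 + (-269 + X + o) = -271 + X + o)
1/(√(-489235 + V(545, -592))) = 1/(√(-489235 + (-271 + 545 - 592))) = 1/(√(-489235 - 318)) = 1/(√(-489553)) = 1/(I*√489553) = -I*√489553/489553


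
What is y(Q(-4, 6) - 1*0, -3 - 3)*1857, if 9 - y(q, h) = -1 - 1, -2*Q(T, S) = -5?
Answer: 20427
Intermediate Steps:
Q(T, S) = 5/2 (Q(T, S) = -1/2*(-5) = 5/2)
y(q, h) = 11 (y(q, h) = 9 - (-1 - 1) = 9 - 1*(-2) = 9 + 2 = 11)
y(Q(-4, 6) - 1*0, -3 - 3)*1857 = 11*1857 = 20427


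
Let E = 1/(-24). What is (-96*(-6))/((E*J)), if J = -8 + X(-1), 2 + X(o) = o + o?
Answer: 1152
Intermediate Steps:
X(o) = -2 + 2*o (X(o) = -2 + (o + o) = -2 + 2*o)
J = -12 (J = -8 + (-2 + 2*(-1)) = -8 + (-2 - 2) = -8 - 4 = -12)
E = -1/24 ≈ -0.041667
(-96*(-6))/((E*J)) = (-96*(-6))/((-1/24*(-12))) = 576/(½) = 576*2 = 1152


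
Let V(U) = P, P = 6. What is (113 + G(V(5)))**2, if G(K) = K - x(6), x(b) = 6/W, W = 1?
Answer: 12769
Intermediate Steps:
V(U) = 6
x(b) = 6 (x(b) = 6/1 = 6*1 = 6)
G(K) = -6 + K (G(K) = K - 1*6 = K - 6 = -6 + K)
(113 + G(V(5)))**2 = (113 + (-6 + 6))**2 = (113 + 0)**2 = 113**2 = 12769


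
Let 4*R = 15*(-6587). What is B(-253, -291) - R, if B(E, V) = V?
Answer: 97641/4 ≈ 24410.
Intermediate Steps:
R = -98805/4 (R = (15*(-6587))/4 = (1/4)*(-98805) = -98805/4 ≈ -24701.)
B(-253, -291) - R = -291 - 1*(-98805/4) = -291 + 98805/4 = 97641/4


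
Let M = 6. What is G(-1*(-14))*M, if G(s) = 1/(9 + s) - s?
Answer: -1926/23 ≈ -83.739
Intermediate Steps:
G(-1*(-14))*M = ((1 - (-1*(-14))² - (-9)*(-14))/(9 - 1*(-14)))*6 = ((1 - 1*14² - 9*14)/(9 + 14))*6 = ((1 - 1*196 - 126)/23)*6 = ((1 - 196 - 126)/23)*6 = ((1/23)*(-321))*6 = -321/23*6 = -1926/23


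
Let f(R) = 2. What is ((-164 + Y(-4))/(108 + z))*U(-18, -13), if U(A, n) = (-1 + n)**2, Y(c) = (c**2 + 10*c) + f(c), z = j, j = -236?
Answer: 4557/16 ≈ 284.81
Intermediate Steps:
z = -236
Y(c) = 2 + c**2 + 10*c (Y(c) = (c**2 + 10*c) + 2 = 2 + c**2 + 10*c)
((-164 + Y(-4))/(108 + z))*U(-18, -13) = ((-164 + (2 + (-4)**2 + 10*(-4)))/(108 - 236))*(-1 - 13)**2 = ((-164 + (2 + 16 - 40))/(-128))*(-14)**2 = ((-164 - 22)*(-1/128))*196 = -186*(-1/128)*196 = (93/64)*196 = 4557/16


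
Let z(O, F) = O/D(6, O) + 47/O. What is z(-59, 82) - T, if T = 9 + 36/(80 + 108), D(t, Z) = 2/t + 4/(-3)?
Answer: 135910/2773 ≈ 49.012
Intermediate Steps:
D(t, Z) = -4/3 + 2/t (D(t, Z) = 2/t + 4*(-⅓) = 2/t - 4/3 = -4/3 + 2/t)
z(O, F) = -O + 47/O (z(O, F) = O/(-4/3 + 2/6) + 47/O = O/(-4/3 + 2*(⅙)) + 47/O = O/(-4/3 + ⅓) + 47/O = O/(-1) + 47/O = O*(-1) + 47/O = -O + 47/O)
T = 432/47 (T = 9 + 36/188 = 9 + (1/188)*36 = 9 + 9/47 = 432/47 ≈ 9.1915)
z(-59, 82) - T = (-1*(-59) + 47/(-59)) - 1*432/47 = (59 + 47*(-1/59)) - 432/47 = (59 - 47/59) - 432/47 = 3434/59 - 432/47 = 135910/2773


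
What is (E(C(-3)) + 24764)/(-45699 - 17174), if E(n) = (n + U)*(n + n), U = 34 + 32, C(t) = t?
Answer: -24386/62873 ≈ -0.38786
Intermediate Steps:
U = 66
E(n) = 2*n*(66 + n) (E(n) = (n + 66)*(n + n) = (66 + n)*(2*n) = 2*n*(66 + n))
(E(C(-3)) + 24764)/(-45699 - 17174) = (2*(-3)*(66 - 3) + 24764)/(-45699 - 17174) = (2*(-3)*63 + 24764)/(-62873) = (-378 + 24764)*(-1/62873) = 24386*(-1/62873) = -24386/62873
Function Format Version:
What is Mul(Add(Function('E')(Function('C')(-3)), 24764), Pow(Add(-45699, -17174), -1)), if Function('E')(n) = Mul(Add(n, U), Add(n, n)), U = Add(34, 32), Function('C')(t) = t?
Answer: Rational(-24386, 62873) ≈ -0.38786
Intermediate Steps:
U = 66
Function('E')(n) = Mul(2, n, Add(66, n)) (Function('E')(n) = Mul(Add(n, 66), Add(n, n)) = Mul(Add(66, n), Mul(2, n)) = Mul(2, n, Add(66, n)))
Mul(Add(Function('E')(Function('C')(-3)), 24764), Pow(Add(-45699, -17174), -1)) = Mul(Add(Mul(2, -3, Add(66, -3)), 24764), Pow(Add(-45699, -17174), -1)) = Mul(Add(Mul(2, -3, 63), 24764), Pow(-62873, -1)) = Mul(Add(-378, 24764), Rational(-1, 62873)) = Mul(24386, Rational(-1, 62873)) = Rational(-24386, 62873)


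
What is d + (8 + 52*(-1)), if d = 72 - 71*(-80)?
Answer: 5708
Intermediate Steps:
d = 5752 (d = 72 + 5680 = 5752)
d + (8 + 52*(-1)) = 5752 + (8 + 52*(-1)) = 5752 + (8 - 52) = 5752 - 44 = 5708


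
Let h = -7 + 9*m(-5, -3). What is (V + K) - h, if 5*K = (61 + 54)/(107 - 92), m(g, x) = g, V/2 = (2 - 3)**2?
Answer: 833/15 ≈ 55.533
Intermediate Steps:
V = 2 (V = 2*(2 - 3)**2 = 2*(-1)**2 = 2*1 = 2)
K = 23/15 (K = ((61 + 54)/(107 - 92))/5 = (115/15)/5 = (115*(1/15))/5 = (1/5)*(23/3) = 23/15 ≈ 1.5333)
h = -52 (h = -7 + 9*(-5) = -7 - 45 = -52)
(V + K) - h = (2 + 23/15) - 1*(-52) = 53/15 + 52 = 833/15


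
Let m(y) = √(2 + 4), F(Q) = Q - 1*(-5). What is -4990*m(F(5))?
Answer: -4990*√6 ≈ -12223.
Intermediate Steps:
F(Q) = 5 + Q (F(Q) = Q + 5 = 5 + Q)
m(y) = √6
-4990*m(F(5)) = -4990*√6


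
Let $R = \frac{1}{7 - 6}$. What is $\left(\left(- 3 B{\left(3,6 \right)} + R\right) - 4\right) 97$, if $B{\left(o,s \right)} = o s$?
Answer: $-5529$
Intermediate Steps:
$R = 1$ ($R = 1^{-1} = 1$)
$\left(\left(- 3 B{\left(3,6 \right)} + R\right) - 4\right) 97 = \left(\left(- 3 \cdot 3 \cdot 6 + 1\right) - 4\right) 97 = \left(\left(\left(-3\right) 18 + 1\right) - 4\right) 97 = \left(\left(-54 + 1\right) - 4\right) 97 = \left(-53 - 4\right) 97 = \left(-57\right) 97 = -5529$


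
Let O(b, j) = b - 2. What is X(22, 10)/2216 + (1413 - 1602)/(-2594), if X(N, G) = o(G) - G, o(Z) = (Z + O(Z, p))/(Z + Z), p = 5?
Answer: 1976093/28741520 ≈ 0.068754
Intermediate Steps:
O(b, j) = -2 + b
o(Z) = (-2 + 2*Z)/(2*Z) (o(Z) = (Z + (-2 + Z))/(Z + Z) = (-2 + 2*Z)/((2*Z)) = (-2 + 2*Z)*(1/(2*Z)) = (-2 + 2*Z)/(2*Z))
X(N, G) = -G + (-1 + G)/G (X(N, G) = (-1 + G)/G - G = -G + (-1 + G)/G)
X(22, 10)/2216 + (1413 - 1602)/(-2594) = (1 - 1*10 - 1/10)/2216 + (1413 - 1602)/(-2594) = (1 - 10 - 1*⅒)*(1/2216) - 189*(-1/2594) = (1 - 10 - ⅒)*(1/2216) + 189/2594 = -91/10*1/2216 + 189/2594 = -91/22160 + 189/2594 = 1976093/28741520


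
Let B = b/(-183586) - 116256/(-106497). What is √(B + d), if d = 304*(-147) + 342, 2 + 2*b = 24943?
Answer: I*√1883457324768640630953021/6517119414 ≈ 210.58*I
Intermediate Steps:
b = 24941/2 (b = -1 + (½)*24943 = -1 + 24943/2 = 24941/2 ≈ 12471.)
d = -44346 (d = -44688 + 342 = -44346)
B = 13343268785/13034238828 (B = (24941/2)/(-183586) - 116256/(-106497) = (24941/2)*(-1/183586) - 116256*(-1/106497) = -24941/367172 + 38752/35499 = 13343268785/13034238828 ≈ 1.0237)
√(B + d) = √(13343268785/13034238828 - 44346) = √(-578003011797703/13034238828) = I*√1883457324768640630953021/6517119414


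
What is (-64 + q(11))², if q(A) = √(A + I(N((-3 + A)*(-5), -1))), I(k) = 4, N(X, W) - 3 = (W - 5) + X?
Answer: (64 - √15)² ≈ 3615.3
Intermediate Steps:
N(X, W) = -2 + W + X (N(X, W) = 3 + ((W - 5) + X) = 3 + ((-5 + W) + X) = 3 + (-5 + W + X) = -2 + W + X)
q(A) = √(4 + A) (q(A) = √(A + 4) = √(4 + A))
(-64 + q(11))² = (-64 + √(4 + 11))² = (-64 + √15)²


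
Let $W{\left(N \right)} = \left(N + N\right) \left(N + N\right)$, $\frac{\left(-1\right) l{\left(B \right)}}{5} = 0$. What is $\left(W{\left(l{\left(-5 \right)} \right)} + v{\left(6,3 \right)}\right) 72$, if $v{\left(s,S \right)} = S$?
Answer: $216$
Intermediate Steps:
$l{\left(B \right)} = 0$ ($l{\left(B \right)} = \left(-5\right) 0 = 0$)
$W{\left(N \right)} = 4 N^{2}$ ($W{\left(N \right)} = 2 N 2 N = 4 N^{2}$)
$\left(W{\left(l{\left(-5 \right)} \right)} + v{\left(6,3 \right)}\right) 72 = \left(4 \cdot 0^{2} + 3\right) 72 = \left(4 \cdot 0 + 3\right) 72 = \left(0 + 3\right) 72 = 3 \cdot 72 = 216$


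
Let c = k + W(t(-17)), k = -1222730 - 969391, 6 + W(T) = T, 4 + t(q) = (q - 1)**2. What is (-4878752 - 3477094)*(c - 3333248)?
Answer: 46166508721530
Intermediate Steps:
t(q) = -4 + (-1 + q)**2 (t(q) = -4 + (q - 1)**2 = -4 + (-1 + q)**2)
W(T) = -6 + T
k = -2192121
c = -2191807 (c = -2192121 + (-6 + (-4 + (-1 - 17)**2)) = -2192121 + (-6 + (-4 + (-18)**2)) = -2192121 + (-6 + (-4 + 324)) = -2192121 + (-6 + 320) = -2192121 + 314 = -2191807)
(-4878752 - 3477094)*(c - 3333248) = (-4878752 - 3477094)*(-2191807 - 3333248) = -8355846*(-5525055) = 46166508721530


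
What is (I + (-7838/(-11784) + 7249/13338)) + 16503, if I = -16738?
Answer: -3062179805/13097916 ≈ -233.79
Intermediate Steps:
(I + (-7838/(-11784) + 7249/13338)) + 16503 = (-16738 + (-7838/(-11784) + 7249/13338)) + 16503 = (-16738 + (-7838*(-1/11784) + 7249*(1/13338))) + 16503 = (-16738 + (3919/5892 + 7249/13338)) + 16503 = (-16738 + 15830455/13097916) + 16503 = -219217087553/13097916 + 16503 = -3062179805/13097916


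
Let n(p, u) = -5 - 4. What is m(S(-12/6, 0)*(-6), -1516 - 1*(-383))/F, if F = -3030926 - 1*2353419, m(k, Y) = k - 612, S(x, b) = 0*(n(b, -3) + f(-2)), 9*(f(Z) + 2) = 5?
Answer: 612/5384345 ≈ 0.00011366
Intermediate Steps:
f(Z) = -13/9 (f(Z) = -2 + (⅑)*5 = -2 + 5/9 = -13/9)
n(p, u) = -9
S(x, b) = 0 (S(x, b) = 0*(-9 - 13/9) = 0*(-94/9) = 0)
m(k, Y) = -612 + k
F = -5384345 (F = -3030926 - 2353419 = -5384345)
m(S(-12/6, 0)*(-6), -1516 - 1*(-383))/F = (-612 + 0*(-6))/(-5384345) = (-612 + 0)*(-1/5384345) = -612*(-1/5384345) = 612/5384345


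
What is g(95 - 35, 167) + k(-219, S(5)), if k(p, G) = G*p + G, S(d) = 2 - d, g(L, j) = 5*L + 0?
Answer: 954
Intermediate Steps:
g(L, j) = 5*L
k(p, G) = G + G*p
g(95 - 35, 167) + k(-219, S(5)) = 5*(95 - 35) + (2 - 1*5)*(1 - 219) = 5*60 + (2 - 5)*(-218) = 300 - 3*(-218) = 300 + 654 = 954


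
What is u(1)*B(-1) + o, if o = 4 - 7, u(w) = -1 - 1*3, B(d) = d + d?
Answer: 5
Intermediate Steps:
B(d) = 2*d
u(w) = -4 (u(w) = -1 - 3 = -4)
o = -3
u(1)*B(-1) + o = -8*(-1) - 3 = -4*(-2) - 3 = 8 - 3 = 5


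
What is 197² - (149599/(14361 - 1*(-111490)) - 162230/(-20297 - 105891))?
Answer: 308141004950975/7940442994 ≈ 38807.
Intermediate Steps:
197² - (149599/(14361 - 1*(-111490)) - 162230/(-20297 - 105891)) = 38809 - (149599/(14361 + 111490) - 162230/(-126188)) = 38809 - (149599/125851 - 162230*(-1/126188)) = 38809 - (149599*(1/125851) + 81115/63094) = 38809 - (149599/125851 + 81115/63094) = 38809 - 1*19647203171/7940442994 = 38809 - 19647203171/7940442994 = 308141004950975/7940442994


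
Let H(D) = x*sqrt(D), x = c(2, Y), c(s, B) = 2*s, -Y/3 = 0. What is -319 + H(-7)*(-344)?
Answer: -319 - 1376*I*sqrt(7) ≈ -319.0 - 3640.6*I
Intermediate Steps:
Y = 0 (Y = -3*0 = 0)
x = 4 (x = 2*2 = 4)
H(D) = 4*sqrt(D)
-319 + H(-7)*(-344) = -319 + (4*sqrt(-7))*(-344) = -319 + (4*(I*sqrt(7)))*(-344) = -319 + (4*I*sqrt(7))*(-344) = -319 - 1376*I*sqrt(7)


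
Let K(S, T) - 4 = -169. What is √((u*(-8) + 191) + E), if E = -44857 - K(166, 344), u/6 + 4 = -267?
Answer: I*√31493 ≈ 177.46*I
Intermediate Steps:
u = -1626 (u = -24 + 6*(-267) = -24 - 1602 = -1626)
K(S, T) = -165 (K(S, T) = 4 - 169 = -165)
E = -44692 (E = -44857 - 1*(-165) = -44857 + 165 = -44692)
√((u*(-8) + 191) + E) = √((-1626*(-8) + 191) - 44692) = √((13008 + 191) - 44692) = √(13199 - 44692) = √(-31493) = I*√31493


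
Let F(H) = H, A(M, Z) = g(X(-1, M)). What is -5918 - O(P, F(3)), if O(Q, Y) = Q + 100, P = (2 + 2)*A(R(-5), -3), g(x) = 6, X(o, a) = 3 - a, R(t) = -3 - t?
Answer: -6042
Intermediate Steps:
A(M, Z) = 6
P = 24 (P = (2 + 2)*6 = 4*6 = 24)
O(Q, Y) = 100 + Q
-5918 - O(P, F(3)) = -5918 - (100 + 24) = -5918 - 1*124 = -5918 - 124 = -6042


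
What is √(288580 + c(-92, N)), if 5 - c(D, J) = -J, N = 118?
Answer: √288703 ≈ 537.31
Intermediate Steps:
c(D, J) = 5 + J (c(D, J) = 5 - (-1)*J = 5 + J)
√(288580 + c(-92, N)) = √(288580 + (5 + 118)) = √(288580 + 123) = √288703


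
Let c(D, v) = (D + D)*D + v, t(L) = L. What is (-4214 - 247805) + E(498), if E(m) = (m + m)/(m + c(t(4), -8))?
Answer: -21925487/87 ≈ -2.5202e+5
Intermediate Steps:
c(D, v) = v + 2*D² (c(D, v) = (2*D)*D + v = 2*D² + v = v + 2*D²)
E(m) = 2*m/(24 + m) (E(m) = (m + m)/(m + (-8 + 2*4²)) = (2*m)/(m + (-8 + 2*16)) = (2*m)/(m + (-8 + 32)) = (2*m)/(m + 24) = (2*m)/(24 + m) = 2*m/(24 + m))
(-4214 - 247805) + E(498) = (-4214 - 247805) + 2*498/(24 + 498) = -252019 + 2*498/522 = -252019 + 2*498*(1/522) = -252019 + 166/87 = -21925487/87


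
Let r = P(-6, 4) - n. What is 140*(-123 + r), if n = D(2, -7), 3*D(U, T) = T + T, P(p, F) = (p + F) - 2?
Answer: -51380/3 ≈ -17127.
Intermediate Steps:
P(p, F) = -2 + F + p (P(p, F) = (F + p) - 2 = -2 + F + p)
D(U, T) = 2*T/3 (D(U, T) = (T + T)/3 = (2*T)/3 = 2*T/3)
n = -14/3 (n = (2/3)*(-7) = -14/3 ≈ -4.6667)
r = 2/3 (r = (-2 + 4 - 6) - 1*(-14/3) = -4 + 14/3 = 2/3 ≈ 0.66667)
140*(-123 + r) = 140*(-123 + 2/3) = 140*(-367/3) = -51380/3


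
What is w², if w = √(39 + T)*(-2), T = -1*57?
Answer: -72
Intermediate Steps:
T = -57
w = -6*I*√2 (w = √(39 - 57)*(-2) = √(-18)*(-2) = (3*I*√2)*(-2) = -6*I*√2 ≈ -8.4853*I)
w² = (-6*I*√2)² = -72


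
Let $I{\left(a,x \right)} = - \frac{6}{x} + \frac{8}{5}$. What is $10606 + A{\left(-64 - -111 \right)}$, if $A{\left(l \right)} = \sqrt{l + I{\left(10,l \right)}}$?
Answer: $10606 + \frac{\sqrt{2676885}}{235} \approx 10613.0$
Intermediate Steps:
$I{\left(a,x \right)} = \frac{8}{5} - \frac{6}{x}$ ($I{\left(a,x \right)} = - \frac{6}{x} + 8 \cdot \frac{1}{5} = - \frac{6}{x} + \frac{8}{5} = \frac{8}{5} - \frac{6}{x}$)
$A{\left(l \right)} = \sqrt{\frac{8}{5} + l - \frac{6}{l}}$ ($A{\left(l \right)} = \sqrt{l + \left(\frac{8}{5} - \frac{6}{l}\right)} = \sqrt{\frac{8}{5} + l - \frac{6}{l}}$)
$10606 + A{\left(-64 - -111 \right)} = 10606 + \frac{\sqrt{40 - \frac{150}{-64 - -111} + 25 \left(-64 - -111\right)}}{5} = 10606 + \frac{\sqrt{40 - \frac{150}{-64 + 111} + 25 \left(-64 + 111\right)}}{5} = 10606 + \frac{\sqrt{40 - \frac{150}{47} + 25 \cdot 47}}{5} = 10606 + \frac{\sqrt{40 - \frac{150}{47} + 1175}}{5} = 10606 + \frac{\sqrt{\frac{56955}{47}}}{5} = 10606 + \frac{\frac{1}{47} \sqrt{2676885}}{5} = 10606 + \frac{\sqrt{2676885}}{235}$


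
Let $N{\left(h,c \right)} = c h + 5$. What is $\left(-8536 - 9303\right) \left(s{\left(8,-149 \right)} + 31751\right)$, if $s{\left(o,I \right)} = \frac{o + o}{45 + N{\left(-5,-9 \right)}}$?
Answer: $- \frac{53808863879}{95} \approx -5.6641 \cdot 10^{8}$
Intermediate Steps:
$N{\left(h,c \right)} = 5 + c h$
$s{\left(o,I \right)} = \frac{2 o}{95}$ ($s{\left(o,I \right)} = \frac{o + o}{45 + \left(5 - -45\right)} = \frac{2 o}{45 + \left(5 + 45\right)} = \frac{2 o}{45 + 50} = \frac{2 o}{95}$)
$\left(-8536 - 9303\right) \left(s{\left(8,-149 \right)} + 31751\right) = \left(-8536 - 9303\right) \left(\frac{2}{95} \cdot 8 + 31751\right) = - 17839 \left(\frac{16}{95} + 31751\right) = \left(-17839\right) \frac{3016361}{95} = - \frac{53808863879}{95}$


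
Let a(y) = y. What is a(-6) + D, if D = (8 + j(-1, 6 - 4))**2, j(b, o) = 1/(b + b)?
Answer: 201/4 ≈ 50.250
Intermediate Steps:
j(b, o) = 1/(2*b)
D = 225/4 (D = (8 + (1/2)/(-1))**2 = (8 + (1/2)*(-1))**2 = (8 - 1/2)**2 = (15/2)**2 = 225/4 ≈ 56.250)
a(-6) + D = -6 + 225/4 = 201/4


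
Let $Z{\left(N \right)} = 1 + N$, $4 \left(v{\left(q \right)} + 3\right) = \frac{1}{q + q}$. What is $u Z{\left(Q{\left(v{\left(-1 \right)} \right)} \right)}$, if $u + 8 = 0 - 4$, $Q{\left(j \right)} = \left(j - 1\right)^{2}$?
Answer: $- \frac{3459}{16} \approx -216.19$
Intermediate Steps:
$v{\left(q \right)} = -3 + \frac{1}{8 q}$ ($v{\left(q \right)} = -3 + \frac{1}{4 \left(q + q\right)} = -3 + \frac{1}{4 \cdot 2 q} = -3 + \frac{\frac{1}{2} \frac{1}{q}}{4} = -3 + \frac{1}{8 q}$)
$Q{\left(j \right)} = \left(-1 + j\right)^{2}$
$u = -12$ ($u = -8 + \left(0 - 4\right) = -8 - 4 = -12$)
$u Z{\left(Q{\left(v{\left(-1 \right)} \right)} \right)} = - 12 \left(1 + \left(-1 - \left(3 - \frac{1}{8 \left(-1\right)}\right)\right)^{2}\right) = - 12 \left(1 + \left(-1 + \left(-3 + \frac{1}{8} \left(-1\right)\right)\right)^{2}\right) = - 12 \left(1 + \left(-1 - \frac{25}{8}\right)^{2}\right) = - 12 \left(1 + \left(- \frac{33}{8}\right)^{2}\right) = - 12 \left(1 + \frac{1089}{64}\right) = \left(-12\right) \frac{1153}{64} = - \frac{3459}{16}$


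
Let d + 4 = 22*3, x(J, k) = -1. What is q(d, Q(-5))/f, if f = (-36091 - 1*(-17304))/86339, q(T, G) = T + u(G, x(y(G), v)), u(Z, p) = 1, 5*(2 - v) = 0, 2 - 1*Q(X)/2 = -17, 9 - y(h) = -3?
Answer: -5439357/18787 ≈ -289.53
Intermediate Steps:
y(h) = 12 (y(h) = 9 - 1*(-3) = 9 + 3 = 12)
Q(X) = 38 (Q(X) = 4 - 2*(-17) = 4 + 34 = 38)
v = 2 (v = 2 - ⅕*0 = 2 + 0 = 2)
d = 62 (d = -4 + 22*3 = -4 + 66 = 62)
q(T, G) = 1 + T (q(T, G) = T + 1 = 1 + T)
f = -18787/86339 (f = (-36091 + 17304)*(1/86339) = -18787*1/86339 = -18787/86339 ≈ -0.21760)
q(d, Q(-5))/f = (1 + 62)/(-18787/86339) = 63*(-86339/18787) = -5439357/18787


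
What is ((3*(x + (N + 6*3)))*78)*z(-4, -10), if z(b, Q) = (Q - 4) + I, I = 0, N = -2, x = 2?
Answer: -58968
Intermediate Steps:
z(b, Q) = -4 + Q (z(b, Q) = (Q - 4) + 0 = (-4 + Q) + 0 = -4 + Q)
((3*(x + (N + 6*3)))*78)*z(-4, -10) = ((3*(2 + (-2 + 6*3)))*78)*(-4 - 10) = ((3*(2 + (-2 + 18)))*78)*(-14) = ((3*(2 + 16))*78)*(-14) = ((3*18)*78)*(-14) = (54*78)*(-14) = 4212*(-14) = -58968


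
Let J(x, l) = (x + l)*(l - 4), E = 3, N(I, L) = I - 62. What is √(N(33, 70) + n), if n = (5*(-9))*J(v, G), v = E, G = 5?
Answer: I*√389 ≈ 19.723*I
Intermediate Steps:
N(I, L) = -62 + I
v = 3
J(x, l) = (-4 + l)*(l + x) (J(x, l) = (l + x)*(-4 + l) = (-4 + l)*(l + x))
n = -360 (n = (5*(-9))*(5² - 4*5 - 4*3 + 5*3) = -45*(25 - 20 - 12 + 15) = -45*8 = -360)
√(N(33, 70) + n) = √((-62 + 33) - 360) = √(-29 - 360) = √(-389) = I*√389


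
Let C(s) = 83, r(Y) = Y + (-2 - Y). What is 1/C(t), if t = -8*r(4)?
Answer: 1/83 ≈ 0.012048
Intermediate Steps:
r(Y) = -2
t = 16 (t = -8*(-2) = 16)
1/C(t) = 1/83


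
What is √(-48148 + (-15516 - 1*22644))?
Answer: 2*I*√21577 ≈ 293.78*I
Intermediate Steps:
√(-48148 + (-15516 - 1*22644)) = √(-48148 + (-15516 - 22644)) = √(-48148 - 38160) = √(-86308) = 2*I*√21577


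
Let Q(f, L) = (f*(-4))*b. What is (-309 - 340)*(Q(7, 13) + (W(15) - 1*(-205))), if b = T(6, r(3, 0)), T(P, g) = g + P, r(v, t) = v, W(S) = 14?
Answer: 21417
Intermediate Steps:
T(P, g) = P + g
b = 9 (b = 6 + 3 = 9)
Q(f, L) = -36*f (Q(f, L) = (f*(-4))*9 = -4*f*9 = -36*f)
(-309 - 340)*(Q(7, 13) + (W(15) - 1*(-205))) = (-309 - 340)*(-36*7 + (14 - 1*(-205))) = -649*(-252 + (14 + 205)) = -649*(-252 + 219) = -649*(-33) = 21417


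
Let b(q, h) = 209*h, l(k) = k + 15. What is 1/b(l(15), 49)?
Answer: 1/10241 ≈ 9.7647e-5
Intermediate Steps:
l(k) = 15 + k
1/b(l(15), 49) = 1/(209*49) = 1/10241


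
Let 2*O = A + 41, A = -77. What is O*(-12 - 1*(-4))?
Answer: 144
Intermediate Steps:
O = -18 (O = (-77 + 41)/2 = (½)*(-36) = -18)
O*(-12 - 1*(-4)) = -18*(-12 - 1*(-4)) = -18*(-12 + 4) = -18*(-8) = 144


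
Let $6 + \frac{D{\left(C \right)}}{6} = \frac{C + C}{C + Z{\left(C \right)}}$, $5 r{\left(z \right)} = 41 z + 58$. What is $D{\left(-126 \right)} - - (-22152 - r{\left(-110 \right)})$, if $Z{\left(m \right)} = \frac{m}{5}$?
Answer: $- \frac{106438}{5} \approx -21288.0$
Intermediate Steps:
$r{\left(z \right)} = \frac{58}{5} + \frac{41 z}{5}$ ($r{\left(z \right)} = \frac{41 z + 58}{5} = \frac{58 + 41 z}{5} = \frac{58}{5} + \frac{41 z}{5}$)
$Z{\left(m \right)} = \frac{m}{5}$ ($Z{\left(m \right)} = m \frac{1}{5} = \frac{m}{5}$)
$D{\left(C \right)} = -26$ ($D{\left(C \right)} = -36 + 6 \frac{C + C}{C + \frac{C}{5}} = -36 + 6 \frac{2 C}{\frac{6}{5} C} = -36 + 6 \cdot 2 C \frac{5}{6 C} = -36 + 6 \cdot \frac{5}{3} = -36 + 10 = -26$)
$D{\left(-126 \right)} - - (-22152 - r{\left(-110 \right)}) = -26 - - (-22152 - \left(\frac{58}{5} + \frac{41}{5} \left(-110\right)\right)) = -26 - - (-22152 - \left(\frac{58}{5} - 902\right)) = -26 - - (-22152 - - \frac{4452}{5}) = -26 - - (-22152 + \frac{4452}{5}) = -26 - \left(-1\right) \left(- \frac{106308}{5}\right) = -26 - \frac{106308}{5} = - \frac{106438}{5}$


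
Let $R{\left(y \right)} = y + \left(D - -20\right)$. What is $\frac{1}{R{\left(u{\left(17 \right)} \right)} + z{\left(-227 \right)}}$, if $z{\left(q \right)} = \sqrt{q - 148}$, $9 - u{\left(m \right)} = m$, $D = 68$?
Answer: $\frac{16}{1355} - \frac{i \sqrt{15}}{1355} \approx 0.011808 - 0.0028583 i$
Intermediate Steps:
$u{\left(m \right)} = 9 - m$
$z{\left(q \right)} = \sqrt{-148 + q}$
$R{\left(y \right)} = 88 + y$ ($R{\left(y \right)} = y + \left(68 - -20\right) = y + \left(68 + 20\right) = y + 88 = 88 + y$)
$\frac{1}{R{\left(u{\left(17 \right)} \right)} + z{\left(-227 \right)}} = \frac{1}{\left(88 + \left(9 - 17\right)\right) + \sqrt{-148 - 227}} = \frac{1}{\left(88 + \left(9 - 17\right)\right) + \sqrt{-375}} = \frac{1}{\left(88 - 8\right) + 5 i \sqrt{15}} = \frac{1}{80 + 5 i \sqrt{15}}$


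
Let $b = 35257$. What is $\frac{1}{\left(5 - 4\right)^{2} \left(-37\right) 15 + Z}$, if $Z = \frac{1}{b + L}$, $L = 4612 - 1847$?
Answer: $- \frac{38022}{21102209} \approx -0.0018018$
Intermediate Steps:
$L = 2765$
$Z = \frac{1}{38022}$ ($Z = \frac{1}{35257 + 2765} = \frac{1}{38022} \approx 2.6301 \cdot 10^{-5}$)
$\frac{1}{\left(5 - 4\right)^{2} \left(-37\right) 15 + Z} = \frac{1}{\left(5 - 4\right)^{2} \left(-37\right) 15 + \frac{1}{38022}} = \frac{1}{1^{2} \left(-37\right) 15 + \frac{1}{38022}} = \frac{1}{1 \left(-37\right) 15 + \frac{1}{38022}} = \frac{1}{\left(-37\right) 15 + \frac{1}{38022}} = \frac{1}{-555 + \frac{1}{38022}} = \frac{1}{- \frac{21102209}{38022}} = - \frac{38022}{21102209}$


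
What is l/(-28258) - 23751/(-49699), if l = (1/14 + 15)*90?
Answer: 325092177/756212338 ≈ 0.42990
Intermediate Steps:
l = 9495/7 (l = (1/14 + 15)*90 = (211/14)*90 = 9495/7 ≈ 1356.4)
l/(-28258) - 23751/(-49699) = (9495/7)/(-28258) - 23751/(-49699) = (9495/7)*(-1/28258) - 23751*(-1/49699) = -9495/197806 + 1827/3823 = 325092177/756212338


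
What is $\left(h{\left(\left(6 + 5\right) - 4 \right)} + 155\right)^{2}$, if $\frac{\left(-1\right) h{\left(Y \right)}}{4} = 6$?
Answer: $17161$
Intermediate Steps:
$h{\left(Y \right)} = -24$ ($h{\left(Y \right)} = \left(-4\right) 6 = -24$)
$\left(h{\left(\left(6 + 5\right) - 4 \right)} + 155\right)^{2} = \left(-24 + 155\right)^{2} = 131^{2} = 17161$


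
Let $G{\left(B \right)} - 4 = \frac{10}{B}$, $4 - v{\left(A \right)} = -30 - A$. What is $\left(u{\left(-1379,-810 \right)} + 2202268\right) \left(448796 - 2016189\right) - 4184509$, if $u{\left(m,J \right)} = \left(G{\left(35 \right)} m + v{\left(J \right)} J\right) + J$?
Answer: $-4426491294953$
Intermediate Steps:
$v{\left(A \right)} = 34 + A$ ($v{\left(A \right)} = 4 - \left(-30 - A\right) = 4 + \left(30 + A\right) = 34 + A$)
$G{\left(B \right)} = 4 + \frac{10}{B}$
$u{\left(m,J \right)} = J + \frac{30 m}{7} + J \left(34 + J\right)$ ($u{\left(m,J \right)} = \left(\left(4 + \frac{10}{35}\right) m + \left(34 + J\right) J\right) + J = \left(\left(4 + 10 \cdot \frac{1}{35}\right) m + J \left(34 + J\right)\right) + J = \left(\left(4 + \frac{2}{7}\right) m + J \left(34 + J\right)\right) + J = \left(\frac{30 m}{7} + J \left(34 + J\right)\right) + J = J + \frac{30 m}{7} + J \left(34 + J\right)$)
$\left(u{\left(-1379,-810 \right)} + 2202268\right) \left(448796 - 2016189\right) - 4184509 = \left(\left(\left(-810\right)^{2} + 35 \left(-810\right) + \frac{30}{7} \left(-1379\right)\right) + 2202268\right) \left(448796 - 2016189\right) - 4184509 = \left(\left(656100 - 28350 - 5910\right) + 2202268\right) \left(-1567393\right) - 4184509 = \left(621840 + 2202268\right) \left(-1567393\right) - 4184509 = 2824108 \left(-1567393\right) - 4184509 = -4426487110444 - 4184509 = -4426491294953$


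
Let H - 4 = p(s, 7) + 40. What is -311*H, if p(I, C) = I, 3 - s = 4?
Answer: -13373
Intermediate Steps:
s = -1 (s = 3 - 1*4 = 3 - 4 = -1)
H = 43 (H = 4 + (-1 + 40) = 4 + 39 = 43)
-311*H = -311*43 = -13373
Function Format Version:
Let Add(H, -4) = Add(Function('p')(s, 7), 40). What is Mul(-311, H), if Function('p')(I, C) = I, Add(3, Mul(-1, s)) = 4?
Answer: -13373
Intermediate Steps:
s = -1 (s = Add(3, Mul(-1, 4)) = Add(3, -4) = -1)
H = 43 (H = Add(4, Add(-1, 40)) = Add(4, 39) = 43)
Mul(-311, H) = Mul(-311, 43) = -13373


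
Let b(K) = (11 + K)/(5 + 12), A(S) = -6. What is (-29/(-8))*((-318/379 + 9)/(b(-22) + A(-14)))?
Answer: -1524849/342616 ≈ -4.4506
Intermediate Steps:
b(K) = 11/17 + K/17 (b(K) = (11 + K)/17 = (11 + K)*(1/17) = 11/17 + K/17)
(-29/(-8))*((-318/379 + 9)/(b(-22) + A(-14))) = (-29/(-8))*((-318/379 + 9)/((11/17 + (1/17)*(-22)) - 6)) = (-29*(-⅛))*((-318*1/379 + 9)/((11/17 - 22/17) - 6)) = 29*((-318/379 + 9)/(-11/17 - 6))/8 = 29*(3093/(379*(-113/17)))/8 = 29*((3093/379)*(-17/113))/8 = (29/8)*(-52581/42827) = -1524849/342616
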